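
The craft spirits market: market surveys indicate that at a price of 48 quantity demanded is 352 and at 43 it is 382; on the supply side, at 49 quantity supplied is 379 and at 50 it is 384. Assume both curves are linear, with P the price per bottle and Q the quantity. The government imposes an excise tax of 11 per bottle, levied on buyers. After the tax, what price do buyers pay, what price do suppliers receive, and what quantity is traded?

Buyers pay 51; suppliers receive 40; quantity = 334.

Demand slope: (382 − 352)/(43 − 48) = -6, so Qd = 640 − 6P.
Supply slope: (384 − 379)/(50 − 49) = 5, so Qs = 5P + 134.
Without the tax, 640 − 6P = 5P + 134 gives 11P = 506, so P* = 46 and Q* = 364.
With the tax collected from buyers, demand (in seller-price terms) shifts: Qd = 640 − 6(P + 11).
Solving gives Q = 334 with buyers paying 51 and suppliers receiving 40 (the 11 wedge).
The less price-elastic side of the market bears the larger share of a per-unit tax.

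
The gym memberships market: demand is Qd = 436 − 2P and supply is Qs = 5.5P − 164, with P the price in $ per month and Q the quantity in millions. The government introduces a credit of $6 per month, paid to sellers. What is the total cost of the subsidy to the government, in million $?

Government outlay = $1708.8 million.

Without the subsidy, 436 − 2P = 5.5P − 164 gives 7.5P = 600, so P* = $80 and Q* = 276.
With a per-unit subsidy paid to sellers, each receives P + 6 per unit sold, so supply becomes Qs = 5.5(P + 6) − 164.
Solving gives Q = 284.8 with consumers paying $75.6 and sellers receiving $81.6 (the $6 wedge).
Outlay = t · Q = 6 · 284.8 = $1708.8.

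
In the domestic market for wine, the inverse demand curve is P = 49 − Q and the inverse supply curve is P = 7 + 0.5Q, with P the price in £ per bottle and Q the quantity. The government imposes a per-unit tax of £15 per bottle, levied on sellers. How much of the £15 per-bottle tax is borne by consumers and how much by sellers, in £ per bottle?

Consumers bear £10 per bottle; sellers bear £5 per bottle.

Rewrite in direct form: Qd = 49 − P and Qs = 2P − 14.
Without the tax, 49 − P = 2P − 14 gives 3P = 63, so P* = £21 and Q* = 28.
With the tax collected from sellers, supply shifts: Qs = 2(P − 15) − 14.
New equilibrium: consumers pay £31, sellers receive £16, Q = 18. (Wedge: Pb − Ps = 15.)
Burden on consumers: £10; on sellers: £5. (They sum to £15.)
The less price-elastic side of the market bears the larger share of a per-unit tax.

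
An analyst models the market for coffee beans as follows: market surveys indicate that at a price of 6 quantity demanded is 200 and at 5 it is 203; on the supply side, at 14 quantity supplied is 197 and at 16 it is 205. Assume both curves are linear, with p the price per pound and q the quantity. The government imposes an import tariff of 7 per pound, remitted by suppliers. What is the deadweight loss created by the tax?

Demand slope: (203 − 200)/(5 − 6) = -3, so qd = 218 − 3p.
Supply slope: (205 − 197)/(16 − 14) = 4, so qs = 4p + 141.
Without the tax, 218 − 3p = 4p + 141 gives 7p = 77, so p* = 11 and q* = 185.
With the tax collected from suppliers, supply shifts: qs = 4(p − 7) + 141.
New equilibrium: consumers pay 15, suppliers receive 8, q = 173. (Wedge: pb − ps = 7.)
Quantity falls by |ΔQ| = |185 − 173| = 12.
DWL = ½ · t · |ΔQ| = ½ · 7 · 12 = 42.

Deadweight loss = 42.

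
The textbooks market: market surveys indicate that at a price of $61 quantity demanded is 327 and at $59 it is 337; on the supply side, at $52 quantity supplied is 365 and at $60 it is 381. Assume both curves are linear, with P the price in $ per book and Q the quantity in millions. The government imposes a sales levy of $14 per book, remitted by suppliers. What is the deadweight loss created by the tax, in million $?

Deadweight loss = $140 million.

Demand slope: (337 − 327)/(59 − 61) = -5, so Qd = 632 − 5P.
Supply slope: (381 − 365)/(60 − 52) = 2, so Qs = 2P + 261.
Before the tax: set 632 − 5P = 2P + 261 → P* = $53, Q* = 367.
With the tax collected from suppliers, supply shifts: Qs = 2(P − 14) + 261.
Solving gives Q = 347 with buyers paying $57 and suppliers receiving $43 (the $14 wedge).
Quantity falls by |ΔQ| = |367 − 347| = 20.
DWL = ½ · t · |ΔQ| = ½ · 14 · 20 = $140.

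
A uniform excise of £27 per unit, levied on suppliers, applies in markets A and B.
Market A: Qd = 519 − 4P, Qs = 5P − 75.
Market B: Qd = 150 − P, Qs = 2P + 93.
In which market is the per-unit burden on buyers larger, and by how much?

Market A: pre-tax P* = £66, Q* = 255; post-tax Q = 195; per-unit burden on buyers = £15.
Market B: pre-tax P* = £19, Q* = 131; post-tax Q = 113; per-unit burden on buyers = £18.
Difference: £15 vs £18 → market B is larger by £3.

Market B, by £3.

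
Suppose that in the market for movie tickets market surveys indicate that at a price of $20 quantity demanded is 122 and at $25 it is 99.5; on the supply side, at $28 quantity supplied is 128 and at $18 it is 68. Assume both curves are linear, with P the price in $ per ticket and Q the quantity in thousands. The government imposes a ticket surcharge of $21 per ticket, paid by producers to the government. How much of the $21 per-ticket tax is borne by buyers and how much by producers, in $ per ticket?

Demand slope: (99.5 − 122)/(25 − 20) = -4.5, so Qd = 212 − 4.5P.
Supply slope: (68 − 128)/(18 − 28) = 6, so Qs = 6P − 40.
Before the tax: set 212 − 4.5P = 6P − 40 → P* = $24, Q* = 104.
With the tax collected from producers, supply shifts: Qs = 6(P − 21) − 40.
New equilibrium: buyers pay $36, producers receive $15, Q = 50. (Wedge: Pb − Ps = 21.)
Burden on buyers: $12; on producers: $9. (They sum to $21.)
The less price-elastic side of the market bears the larger share of a per-unit tax.

Buyers bear $12 per ticket; producers bear $9 per ticket.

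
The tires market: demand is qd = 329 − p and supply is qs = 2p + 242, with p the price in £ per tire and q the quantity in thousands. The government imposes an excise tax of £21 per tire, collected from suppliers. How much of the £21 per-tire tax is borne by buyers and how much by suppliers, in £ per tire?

Buyers bear £14 per tire; suppliers bear £7 per tire.

Without the tax, 329 − p = 2p + 242 gives 3p = 87, so p* = £29 and q* = 300.
With the tax collected from suppliers, supply shifts: qs = 2(p − 21) + 242.
Solving gives q = 286 with buyers paying £43 and suppliers receiving £22 (the £21 wedge).
Burden on buyers: £14; on suppliers: £7. (They sum to £21.)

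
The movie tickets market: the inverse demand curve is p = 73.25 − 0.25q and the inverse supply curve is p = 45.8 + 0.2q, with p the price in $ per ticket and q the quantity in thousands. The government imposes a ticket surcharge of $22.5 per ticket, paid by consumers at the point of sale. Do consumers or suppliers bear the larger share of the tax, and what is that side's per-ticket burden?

Inverting to q(p) form: qd = 293 − 4p; qs = 5p − 229.
Without the tax, 293 − 4p = 5p − 229 gives 9p = 522, so p* = $58 and q* = 61.
With the tax collected from consumers, demand (in seller-price terms) shifts: qd = 293 − 4(p + 22.5).
Solving gives q = 11 with consumers paying $70.5 and suppliers receiving $48 (the $22.5 wedge).
Per-ticket burden: consumers $12.5, suppliers $10.
Consumers take the larger share because demand is less price-elastic here (demand slope 4 vs supply slope 5).
The less price-elastic side of the market bears the larger share of a per-unit tax.

Consumers bear the larger share: $12.5 per ticket.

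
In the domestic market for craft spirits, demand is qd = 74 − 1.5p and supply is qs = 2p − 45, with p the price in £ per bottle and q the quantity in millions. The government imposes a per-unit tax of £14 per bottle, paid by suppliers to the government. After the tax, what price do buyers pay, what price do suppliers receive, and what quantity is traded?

Before the tax: set 74 − 1.5p = 2p − 45 → p* = £34, q* = 23.
With the tax collected from suppliers, supply shifts: qs = 2(p − 14) − 45.
New equilibrium: buyers pay £42, suppliers receive £28, q = 11. (Wedge: pb − ps = 14.)

Buyers pay £42; suppliers receive £28; quantity = 11.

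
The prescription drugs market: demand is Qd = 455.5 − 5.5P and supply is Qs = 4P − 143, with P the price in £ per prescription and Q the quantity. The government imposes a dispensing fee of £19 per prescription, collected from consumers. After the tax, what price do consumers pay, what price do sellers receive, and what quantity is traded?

Without the tax, 455.5 − 5.5P = 4P − 143 gives 9.5P = 598.5, so P* = £63 and Q* = 109.
With the tax collected from consumers, demand (in seller-price terms) shifts: Qd = 455.5 − 5.5(P + 19).
New equilibrium: consumers pay £71, sellers receive £52, Q = 65. (Wedge: Pb − Ps = 19.)
The less price-elastic side of the market bears the larger share of a per-unit tax.

Consumers pay £71; sellers receive £52; quantity = 65.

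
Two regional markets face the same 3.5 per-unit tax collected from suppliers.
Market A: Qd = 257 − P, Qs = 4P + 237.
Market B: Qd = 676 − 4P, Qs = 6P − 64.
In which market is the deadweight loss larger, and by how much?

Market B, by 9.8.

Market A: pre-tax P* = 4, Q* = 253; post-tax Q = 250.2; deadweight loss = 4.9.
Market B: pre-tax P* = 74, Q* = 380; post-tax Q = 371.6; deadweight loss = 14.7.
Difference: 4.9 vs 14.7 → market B is larger by 9.8.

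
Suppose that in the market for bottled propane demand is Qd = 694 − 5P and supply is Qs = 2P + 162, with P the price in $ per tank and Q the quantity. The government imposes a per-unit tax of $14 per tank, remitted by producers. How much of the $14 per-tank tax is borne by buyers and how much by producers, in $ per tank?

Buyers bear $4 per tank; producers bear $10 per tank.

Before the tax: set 694 − 5P = 2P + 162 → P* = $76, Q* = 314.
With the tax collected from producers, supply shifts: Qs = 2(P − 14) + 162.
Solving gives Q = 294 with buyers paying $80 and producers receiving $66 (the $14 wedge).
Burden on buyers: $4; on producers: $10. (They sum to $14.)
The less price-elastic side of the market bears the larger share of a per-unit tax.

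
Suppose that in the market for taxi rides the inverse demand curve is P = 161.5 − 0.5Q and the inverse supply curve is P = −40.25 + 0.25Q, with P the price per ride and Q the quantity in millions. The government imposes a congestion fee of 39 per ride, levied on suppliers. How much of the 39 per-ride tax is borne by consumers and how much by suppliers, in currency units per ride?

Rewrite in direct form: Qd = 323 − 2P and Qs = 4P + 161.
Without the tax, 323 − 2P = 4P + 161 gives 6P = 162, so P* = 27 and Q* = 269.
With the tax collected from suppliers, supply shifts: Qs = 4(P − 39) + 161.
New equilibrium: consumers pay 53, suppliers receive 14, Q = 217. (Wedge: Pb − Ps = 39.)
Burden on consumers: 26; on suppliers: 13. (They sum to 39.)
The less price-elastic side of the market bears the larger share of a per-unit tax.

Consumers bear 26 per ride; suppliers bear 13 per ride.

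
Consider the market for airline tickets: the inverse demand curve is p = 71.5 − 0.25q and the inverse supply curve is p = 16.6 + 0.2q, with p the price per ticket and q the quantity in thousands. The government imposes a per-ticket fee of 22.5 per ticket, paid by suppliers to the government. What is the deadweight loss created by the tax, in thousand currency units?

Deadweight loss = 562.5 thousand.

Rewrite in direct form: qd = 286 − 4p and qs = 5p − 83.
Before the tax: set 286 − 4p = 5p − 83 → p* = 41, q* = 122.
With the tax collected from suppliers, supply shifts: qs = 5(p − 22.5) − 83.
Solving gives q = 72 with buyers paying 53.5 and suppliers receiving 31 (the 22.5 wedge).
Quantity falls by |ΔQ| = |122 − 72| = 50.
DWL = ½ · t · |ΔQ| = ½ · 22.5 · 50 = 562.5.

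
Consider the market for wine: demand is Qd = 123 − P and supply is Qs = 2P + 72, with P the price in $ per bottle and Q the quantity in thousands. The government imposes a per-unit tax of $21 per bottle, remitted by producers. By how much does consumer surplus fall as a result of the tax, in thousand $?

Consumer surplus falls by $1386 thousand.

Without the tax, 123 − P = 2P + 72 gives 3P = 51, so P* = $17 and Q* = 106.
With the tax collected from producers, supply shifts: Qs = 2(P − 21) + 72.
New equilibrium: consumers pay $31, producers receive $10, Q = 92. (Wedge: Pb − Ps = 21.)
ΔCS is the trapezoid between Q = 92 and Q = 106 of height $14: ½ · (106 + 92) · 14 = $1386.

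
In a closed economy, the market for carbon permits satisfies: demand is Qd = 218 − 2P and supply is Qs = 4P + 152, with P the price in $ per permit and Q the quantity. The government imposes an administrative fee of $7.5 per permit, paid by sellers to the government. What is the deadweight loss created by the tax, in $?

Deadweight loss = $37.5.

Before the tax: set 218 − 2P = 4P + 152 → P* = $11, Q* = 196.
With the tax collected from sellers, supply shifts: Qs = 4(P − 7.5) + 152.
New equilibrium: buyers pay $16, sellers receive $8.5, Q = 186. (Wedge: Pb − Ps = 7.5.)
Quantity falls by |ΔQ| = |196 − 186| = 10.
DWL = ½ · t · |ΔQ| = ½ · 7.5 · 10 = $37.5.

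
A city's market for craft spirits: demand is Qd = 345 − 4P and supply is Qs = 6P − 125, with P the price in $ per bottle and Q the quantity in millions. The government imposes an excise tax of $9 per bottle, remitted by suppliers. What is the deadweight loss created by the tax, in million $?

Before the tax: set 345 − 4P = 6P − 125 → P* = $47, Q* = 157.
With the tax collected from suppliers, supply shifts: Qs = 6(P − 9) − 125.
Solving gives Q = 135.4 with consumers paying $52.4 and suppliers receiving $43.4 (the $9 wedge).
Quantity falls by |ΔQ| = |157 − 135.4| = 21.6.
DWL = ½ · t · |ΔQ| = ½ · 9 · 21.6 = $97.2.

Deadweight loss = $97.2 million.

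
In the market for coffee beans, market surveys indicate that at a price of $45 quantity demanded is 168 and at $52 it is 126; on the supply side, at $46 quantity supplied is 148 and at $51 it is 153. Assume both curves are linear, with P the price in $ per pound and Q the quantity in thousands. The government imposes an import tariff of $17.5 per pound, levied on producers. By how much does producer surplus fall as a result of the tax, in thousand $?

Demand slope: (126 − 168)/(52 − 45) = -6, so Qd = 438 − 6P.
Supply slope: (153 − 148)/(51 − 46) = 1, so Qs = P + 102.
Without the tax, 438 − 6P = P + 102 gives 7P = 336, so P* = $48 and Q* = 150.
With the tax collected from producers, supply shifts: Qs = (P − 17.5) + 102.
New equilibrium: consumers pay $50.5, producers receive $33, Q = 135. (Wedge: Pb − Ps = 17.5.)
ΔPS is the trapezoid between Q = 135 and Q = 150 of height $15: ½ · (150 + 135) · 15 = $2137.5.

Producer surplus falls by $2137.5 thousand.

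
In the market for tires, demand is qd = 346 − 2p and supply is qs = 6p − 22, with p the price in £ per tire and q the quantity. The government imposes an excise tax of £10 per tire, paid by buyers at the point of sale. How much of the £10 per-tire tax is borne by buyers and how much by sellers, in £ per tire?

Without the tax, 346 − 2p = 6p − 22 gives 8p = 368, so p* = £46 and q* = 254.
With the tax collected from buyers, demand (in seller-price terms) shifts: qd = 346 − 2(p + 10).
Solving gives q = 239 with buyers paying £53.5 and sellers receiving £43.5 (the £10 wedge).
Burden on buyers: £7.5; on sellers: £2.5. (They sum to £10.)
The less price-elastic side of the market bears the larger share of a per-unit tax.

Buyers bear £7.5 per tire; sellers bear £2.5 per tire.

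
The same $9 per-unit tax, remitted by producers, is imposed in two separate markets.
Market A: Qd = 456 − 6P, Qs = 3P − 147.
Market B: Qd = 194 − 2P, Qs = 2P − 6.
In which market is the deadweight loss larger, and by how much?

Market A, by $40.5.

Market A: pre-tax P* = $67, Q* = 54; post-tax Q = 36; deadweight loss = $81.
Market B: pre-tax P* = $50, Q* = 94; post-tax Q = 85; deadweight loss = $40.5.
Difference: $81 vs $40.5 → market A is larger by $40.5.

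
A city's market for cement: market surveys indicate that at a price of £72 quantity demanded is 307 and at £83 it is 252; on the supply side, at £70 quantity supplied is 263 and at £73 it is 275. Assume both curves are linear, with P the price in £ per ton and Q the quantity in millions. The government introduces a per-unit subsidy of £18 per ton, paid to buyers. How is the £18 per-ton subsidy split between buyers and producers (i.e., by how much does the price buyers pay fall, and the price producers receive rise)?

Demand slope: (252 − 307)/(83 − 72) = -5, so Qd = 667 − 5P.
Supply slope: (275 − 263)/(73 − 70) = 4, so Qs = 4P − 17.
Before the subsidy: set 667 − 5P = 4P − 17 → P* = £76, Q* = 287.
With a per-unit subsidy paid to buyers, each effectively pays P − 18, so demand becomes Qd = 667 − 5(P − 18).
Solving gives Q = 327 with buyers paying £68 and producers receiving £86 (the £18 wedge).
Gain to buyers: £8; to producers: £10. (They sum to £18.)

Buyers gain £8 per ton; producers gain £10 per ton.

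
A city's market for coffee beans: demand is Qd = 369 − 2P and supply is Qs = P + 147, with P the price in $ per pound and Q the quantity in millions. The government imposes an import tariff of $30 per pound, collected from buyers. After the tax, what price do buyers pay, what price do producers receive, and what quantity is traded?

Without the tax, 369 − 2P = P + 147 gives 3P = 222, so P* = $74 and Q* = 221.
With the tax collected from buyers, demand (in seller-price terms) shifts: Qd = 369 − 2(P + 30).
New equilibrium: buyers pay $84, producers receive $54, Q = 201. (Wedge: Pb − Ps = 30.)
The less price-elastic side of the market bears the larger share of a per-unit tax.

Buyers pay $84; producers receive $54; quantity = 201.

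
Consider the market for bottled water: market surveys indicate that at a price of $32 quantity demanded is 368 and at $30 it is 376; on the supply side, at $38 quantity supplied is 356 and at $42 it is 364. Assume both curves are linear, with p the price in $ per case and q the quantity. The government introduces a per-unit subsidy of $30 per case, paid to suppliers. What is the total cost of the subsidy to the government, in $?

Government outlay = $11760.

Demand slope: (376 − 368)/(30 − 32) = -4, so qd = 496 − 4p.
Supply slope: (364 − 356)/(42 − 38) = 2, so qs = 2p + 280.
Before the subsidy: set 496 − 4p = 2p + 280 → p* = $36, q* = 352.
With a per-unit subsidy paid to suppliers, each receives p + 30 per unit sold, so supply becomes qs = 2(p + 30) + 280.
New equilibrium: consumers pay $26, suppliers receive $56, q = 392. (Wedge: pb − ps = −30.)
Outlay = t · Q = 30 · 392 = $11760.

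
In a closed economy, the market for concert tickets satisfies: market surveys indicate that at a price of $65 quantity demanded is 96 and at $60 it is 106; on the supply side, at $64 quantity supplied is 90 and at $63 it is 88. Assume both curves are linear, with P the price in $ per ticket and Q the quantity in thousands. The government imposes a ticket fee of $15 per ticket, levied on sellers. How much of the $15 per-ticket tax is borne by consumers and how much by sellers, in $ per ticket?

Consumers bear $7.5 per ticket; sellers bear $7.5 per ticket.

Demand slope: (106 − 96)/(60 − 65) = -2, so Qd = 226 − 2P.
Supply slope: (88 − 90)/(63 − 64) = 2, so Qs = 2P − 38.
Without the tax, 226 − 2P = 2P − 38 gives 4P = 264, so P* = $66 and Q* = 94.
With the tax collected from sellers, supply shifts: Qs = 2(P − 15) − 38.
Solving gives Q = 79 with consumers paying $73.5 and sellers receiving $58.5 (the $15 wedge).
Burden on consumers: $7.5; on sellers: $7.5. (They sum to $15.)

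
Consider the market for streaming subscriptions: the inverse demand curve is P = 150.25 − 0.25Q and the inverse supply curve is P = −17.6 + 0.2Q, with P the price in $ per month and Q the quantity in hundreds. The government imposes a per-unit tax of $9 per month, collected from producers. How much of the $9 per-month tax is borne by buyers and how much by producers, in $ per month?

Buyers bear $5 per month; producers bear $4 per month.

Rewrite in direct form: Qd = 601 − 4P and Qs = 5P + 88.
Without the tax, 601 − 4P = 5P + 88 gives 9P = 513, so P* = $57 and Q* = 373.
With the tax collected from producers, supply shifts: Qs = 5(P − 9) + 88.
Solving gives Q = 353 with buyers paying $62 and producers receiving $53 (the $9 wedge).
Burden on buyers: $5; on producers: $4. (They sum to $9.)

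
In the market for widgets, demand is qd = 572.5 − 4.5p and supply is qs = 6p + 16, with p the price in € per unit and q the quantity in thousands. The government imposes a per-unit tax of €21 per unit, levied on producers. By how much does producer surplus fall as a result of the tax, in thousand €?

Producer surplus falls by €2763 thousand.

Without the tax, 572.5 − 4.5p = 6p + 16 gives 10.5p = 556.5, so p* = €53 and q* = 334.
With the tax collected from producers, supply shifts: qs = 6(p − 21) + 16.
Solving gives q = 280 with buyers paying €65 and producers receiving €44 (the €21 wedge).
ΔPS is the trapezoid between Q = 280 and Q = 334 of height €9: ½ · (334 + 280) · 9 = €2763.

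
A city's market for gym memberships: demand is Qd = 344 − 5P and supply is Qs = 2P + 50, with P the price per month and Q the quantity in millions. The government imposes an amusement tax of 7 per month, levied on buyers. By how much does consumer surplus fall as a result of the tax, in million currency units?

Without the tax, 344 − 5P = 2P + 50 gives 7P = 294, so P* = 42 and Q* = 134.
With the tax collected from buyers, demand (in seller-price terms) shifts: Qd = 344 − 5(P + 7).
New equilibrium: buyers pay 44, sellers receive 37, Q = 124. (Wedge: Pb − Ps = 7.)
ΔCS is the trapezoid between Q = 124 and Q = 134 of height 2: ½ · (134 + 124) · 2 = 258.

Consumer surplus falls by 258 million.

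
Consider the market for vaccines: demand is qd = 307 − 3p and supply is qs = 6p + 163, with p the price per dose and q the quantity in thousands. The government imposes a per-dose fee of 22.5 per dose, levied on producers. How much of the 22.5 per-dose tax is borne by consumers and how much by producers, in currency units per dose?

Before the tax: set 307 − 3p = 6p + 163 → p* = 16, q* = 259.
With the tax collected from producers, supply shifts: qs = 6(p − 22.5) + 163.
New equilibrium: consumers pay 31, producers receive 8.5, q = 214. (Wedge: pb − ps = 22.5.)
Burden on consumers: 15; on producers: 7.5. (They sum to 22.5.)
The less price-elastic side of the market bears the larger share of a per-unit tax.

Consumers bear 15 per dose; producers bear 7.5 per dose.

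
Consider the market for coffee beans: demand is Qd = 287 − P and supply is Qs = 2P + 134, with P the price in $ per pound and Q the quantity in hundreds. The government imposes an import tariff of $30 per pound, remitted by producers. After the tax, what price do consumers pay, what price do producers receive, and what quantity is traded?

Before the tax: set 287 − P = 2P + 134 → P* = $51, Q* = 236.
With the tax collected from producers, supply shifts: Qs = 2(P − 30) + 134.
New equilibrium: consumers pay $71, producers receive $41, Q = 216. (Wedge: Pb − Ps = 30.)
The less price-elastic side of the market bears the larger share of a per-unit tax.

Consumers pay $71; producers receive $41; quantity = 216.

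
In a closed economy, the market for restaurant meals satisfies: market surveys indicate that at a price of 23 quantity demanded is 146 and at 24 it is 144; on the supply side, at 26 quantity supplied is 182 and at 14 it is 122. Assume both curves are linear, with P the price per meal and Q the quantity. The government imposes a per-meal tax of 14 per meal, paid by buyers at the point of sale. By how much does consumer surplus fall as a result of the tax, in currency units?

Consumer surplus falls by 1420.

Demand slope: (144 − 146)/(24 − 23) = -2, so Qd = 192 − 2P.
Supply slope: (122 − 182)/(14 − 26) = 5, so Qs = 5P + 52.
Before the tax: set 192 − 2P = 5P + 52 → P* = 20, Q* = 152.
With the tax collected from buyers, demand (in seller-price terms) shifts: Qd = 192 − 2(P + 14).
Solving gives Q = 132 with buyers paying 30 and producers receiving 16 (the 14 wedge).
ΔCS is the trapezoid between Q = 132 and Q = 152 of height 10: ½ · (152 + 132) · 10 = 1420.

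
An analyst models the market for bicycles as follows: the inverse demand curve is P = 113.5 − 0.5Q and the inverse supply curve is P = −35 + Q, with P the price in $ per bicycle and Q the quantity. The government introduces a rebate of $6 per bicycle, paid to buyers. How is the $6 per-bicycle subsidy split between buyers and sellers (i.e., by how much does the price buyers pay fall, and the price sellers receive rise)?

Buyers gain $2 per bicycle; sellers gain $4 per bicycle.

Rewrite in direct form: Qd = 227 − 2P and Qs = P + 35.
Before the subsidy: set 227 − 2P = P + 35 → P* = $64, Q* = 99.
With a per-unit subsidy paid to buyers, each effectively pays P − 6, so demand becomes Qd = 227 − 2(P − 6).
Solving gives Q = 103 with buyers paying $62 and sellers receiving $68 (the $6 wedge).
Gain to buyers: $2; to sellers: $4. (They sum to $6.)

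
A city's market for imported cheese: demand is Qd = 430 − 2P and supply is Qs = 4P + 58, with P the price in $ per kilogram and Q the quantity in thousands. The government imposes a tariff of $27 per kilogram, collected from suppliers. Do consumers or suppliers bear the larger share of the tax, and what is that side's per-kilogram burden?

Consumers bear the larger share: $18 per kilogram.

Without the tax, 430 − 2P = 4P + 58 gives 6P = 372, so P* = $62 and Q* = 306.
With the tax collected from suppliers, supply shifts: Qs = 4(P − 27) + 58.
Solving gives Q = 270 with consumers paying $80 and suppliers receiving $53 (the $27 wedge).
Per-kilogram burden: consumers $18, suppliers $9.
Consumers take the larger share because demand is less price-elastic here (demand slope 2 vs supply slope 4).
The less price-elastic side of the market bears the larger share of a per-unit tax.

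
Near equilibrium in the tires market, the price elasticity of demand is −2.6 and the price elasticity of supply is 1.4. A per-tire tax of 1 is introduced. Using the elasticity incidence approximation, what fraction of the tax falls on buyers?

Incidence ratio: buyers' share ≈ εs / (εs + |εd|) = 1.4 / (1.4 + 2.6) = 0.35.
Supply is the less elastic side, so buyers bear the smaller share.

Buyers' share ≈ 0.35.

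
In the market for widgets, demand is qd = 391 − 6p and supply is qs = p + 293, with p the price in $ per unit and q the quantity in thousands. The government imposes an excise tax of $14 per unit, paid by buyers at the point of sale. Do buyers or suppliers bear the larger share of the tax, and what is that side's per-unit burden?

Suppliers bear the larger share: $12 per unit.

Before the tax: set 391 − 6p = p + 293 → p* = $14, q* = 307.
With the tax collected from buyers, demand (in seller-price terms) shifts: qd = 391 − 6(p + 14).
Solving gives q = 295 with buyers paying $16 and suppliers receiving $2 (the $14 wedge).
Per-unit burden: buyers $2, suppliers $12.
Suppliers take the larger share because supply is less price-elastic here (demand slope 6 vs supply slope 1).
The less price-elastic side of the market bears the larger share of a per-unit tax.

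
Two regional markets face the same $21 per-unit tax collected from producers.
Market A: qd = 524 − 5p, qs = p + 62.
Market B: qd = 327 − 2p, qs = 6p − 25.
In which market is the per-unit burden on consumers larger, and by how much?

Market A: pre-tax p* = $77, q* = 139; post-tax q = 121.5; per-unit burden on consumers = $3.5.
Market B: pre-tax p* = $44, q* = 239; post-tax q = 207.5; per-unit burden on consumers = $15.75.
Difference: $3.5 vs $15.75 → market B is larger by $12.25.

Market B, by $12.25.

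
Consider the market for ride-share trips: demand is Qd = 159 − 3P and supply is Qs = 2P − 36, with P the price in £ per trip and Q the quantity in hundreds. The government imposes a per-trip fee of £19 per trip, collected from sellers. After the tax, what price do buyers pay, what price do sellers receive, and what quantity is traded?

Before the tax: set 159 − 3P = 2P − 36 → P* = £39, Q* = 42.
With the tax collected from sellers, supply shifts: Qs = 2(P − 19) − 36.
New equilibrium: buyers pay £46.6, sellers receive £27.6, Q = 19.2. (Wedge: Pb − Ps = 19.)

Buyers pay £46.6; sellers receive £27.6; quantity = 19.2.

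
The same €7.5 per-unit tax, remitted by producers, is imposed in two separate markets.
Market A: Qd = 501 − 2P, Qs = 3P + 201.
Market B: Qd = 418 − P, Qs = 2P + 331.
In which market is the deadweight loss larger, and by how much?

Market A: pre-tax P* = €60, Q* = 381; post-tax Q = 372; deadweight loss = €33.75.
Market B: pre-tax P* = €29, Q* = 389; post-tax Q = 384; deadweight loss = €18.75.
Difference: €33.75 vs €18.75 → market A is larger by €15.

Market A, by €15.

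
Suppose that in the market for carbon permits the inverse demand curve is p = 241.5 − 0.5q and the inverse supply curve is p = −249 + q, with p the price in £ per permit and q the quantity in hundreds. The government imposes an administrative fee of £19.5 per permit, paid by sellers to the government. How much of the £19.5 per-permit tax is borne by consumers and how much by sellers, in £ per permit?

Consumers bear £6.5 per permit; sellers bear £13 per permit.

Inverting to q(p) form: qd = 483 − 2p; qs = p + 249.
Before the tax: set 483 − 2p = p + 249 → p* = £78, q* = 327.
With the tax collected from sellers, supply shifts: qs = (p − 19.5) + 249.
New equilibrium: consumers pay £84.5, sellers receive £65, q = 314. (Wedge: pb − ps = 19.5.)
Burden on consumers: £6.5; on sellers: £13. (They sum to £19.5.)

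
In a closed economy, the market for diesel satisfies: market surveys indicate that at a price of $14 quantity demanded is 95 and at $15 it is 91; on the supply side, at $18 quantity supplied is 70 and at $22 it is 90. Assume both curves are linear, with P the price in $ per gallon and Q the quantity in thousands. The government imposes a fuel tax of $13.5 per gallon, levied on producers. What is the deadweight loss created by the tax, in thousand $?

Demand slope: (91 − 95)/(15 − 14) = -4, so Qd = 151 − 4P.
Supply slope: (90 − 70)/(22 − 18) = 5, so Qs = 5P − 20.
Without the tax, 151 − 4P = 5P − 20 gives 9P = 171, so P* = $19 and Q* = 75.
With the tax collected from producers, supply shifts: Qs = 5(P − 13.5) − 20.
Solving gives Q = 45 with consumers paying $26.5 and producers receiving $13 (the $13.5 wedge).
Quantity falls by |ΔQ| = |75 − 45| = 30.
DWL = ½ · t · |ΔQ| = ½ · 13.5 · 30 = $202.5.

Deadweight loss = $202.5 thousand.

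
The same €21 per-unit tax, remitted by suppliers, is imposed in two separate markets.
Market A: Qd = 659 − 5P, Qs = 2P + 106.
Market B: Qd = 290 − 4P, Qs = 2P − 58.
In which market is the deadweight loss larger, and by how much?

Market A: pre-tax P* = €79, Q* = 264; post-tax Q = 234; deadweight loss = €315.
Market B: pre-tax P* = €58, Q* = 58; post-tax Q = 30; deadweight loss = €294.
Difference: €315 vs €294 → market A is larger by €21.

Market A, by €21.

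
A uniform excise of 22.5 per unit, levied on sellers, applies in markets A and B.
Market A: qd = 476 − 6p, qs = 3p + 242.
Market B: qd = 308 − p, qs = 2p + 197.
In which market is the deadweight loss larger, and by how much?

Market A, by 337.5.

Market A: pre-tax p* = 26, q* = 320; post-tax q = 275; deadweight loss = 506.25.
Market B: pre-tax p* = 37, q* = 271; post-tax q = 256; deadweight loss = 168.75.
Difference: 506.25 vs 168.75 → market A is larger by 337.5.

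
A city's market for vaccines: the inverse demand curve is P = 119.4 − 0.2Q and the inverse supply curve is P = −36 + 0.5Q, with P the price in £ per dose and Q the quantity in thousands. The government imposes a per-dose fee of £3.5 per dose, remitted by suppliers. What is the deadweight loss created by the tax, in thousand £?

Deadweight loss = £8.75 thousand.

Rewrite in direct form: Qd = 597 − 5P and Qs = 2P + 72.
Before the tax: set 597 − 5P = 2P + 72 → P* = £75, Q* = 222.
With the tax collected from suppliers, supply shifts: Qs = 2(P − 3.5) + 72.
New equilibrium: buyers pay £76, suppliers receive £72.5, Q = 217. (Wedge: Pb − Ps = 3.5.)
Quantity falls by |ΔQ| = |222 − 217| = 5.
DWL = ½ · t · |ΔQ| = ½ · 3.5 · 5 = £8.75.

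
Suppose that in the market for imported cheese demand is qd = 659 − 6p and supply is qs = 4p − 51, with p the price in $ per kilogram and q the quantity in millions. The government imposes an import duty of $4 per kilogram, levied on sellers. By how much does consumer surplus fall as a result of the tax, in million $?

Before the tax: set 659 − 6p = 4p − 51 → p* = $71, q* = 233.
With the tax collected from sellers, supply shifts: qs = 4(p − 4) − 51.
Solving gives q = 223.4 with consumers paying $72.6 and sellers receiving $68.6 (the $4 wedge).
ΔCS is the trapezoid between Q = 223.4 and Q = 233 of height $1.6: ½ · (233 + 223.4) · 1.6 = $365.12.

Consumer surplus falls by $365.12 million.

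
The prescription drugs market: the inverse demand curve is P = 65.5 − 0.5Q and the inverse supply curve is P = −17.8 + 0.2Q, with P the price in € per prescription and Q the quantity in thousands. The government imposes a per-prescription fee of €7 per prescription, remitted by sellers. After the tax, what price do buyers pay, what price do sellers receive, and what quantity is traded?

Rewrite in direct form: Qd = 131 − 2P and Qs = 5P + 89.
Without the tax, 131 − 2P = 5P + 89 gives 7P = 42, so P* = €6 and Q* = 119.
With the tax collected from sellers, supply shifts: Qs = 5(P − 7) + 89.
Solving gives Q = 109 with buyers paying €11 and sellers receiving €4 (the €7 wedge).
The less price-elastic side of the market bears the larger share of a per-unit tax.

Buyers pay €11; sellers receive €4; quantity = 109.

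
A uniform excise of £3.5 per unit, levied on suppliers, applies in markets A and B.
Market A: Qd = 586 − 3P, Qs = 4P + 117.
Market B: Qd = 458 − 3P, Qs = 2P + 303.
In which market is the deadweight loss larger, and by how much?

Market A: pre-tax P* = £67, Q* = 385; post-tax Q = 379; deadweight loss = £10.5.
Market B: pre-tax P* = £31, Q* = 365; post-tax Q = 360.8; deadweight loss = £7.35.
Difference: £10.5 vs £7.35 → market A is larger by £3.15.

Market A, by £3.15.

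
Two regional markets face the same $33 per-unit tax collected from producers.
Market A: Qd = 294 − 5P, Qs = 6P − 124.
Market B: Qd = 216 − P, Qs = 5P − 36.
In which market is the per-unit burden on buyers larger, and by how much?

Market B, by $9.5.

Market A: pre-tax P* = $38, Q* = 104; post-tax Q = 14; per-unit burden on buyers = $18.
Market B: pre-tax P* = $42, Q* = 174; post-tax Q = 146.5; per-unit burden on buyers = $27.5.
Difference: $18 vs $27.5 → market B is larger by $9.5.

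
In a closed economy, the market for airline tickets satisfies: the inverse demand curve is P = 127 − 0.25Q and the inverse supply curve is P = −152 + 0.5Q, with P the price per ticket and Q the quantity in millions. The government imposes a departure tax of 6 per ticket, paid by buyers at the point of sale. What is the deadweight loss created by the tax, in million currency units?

Deadweight loss = 24 million.

Inverting to Q(P) form: Qd = 508 − 4P; Qs = 2P + 304.
Without the tax, 508 − 4P = 2P + 304 gives 6P = 204, so P* = 34 and Q* = 372.
With the tax collected from buyers, demand (in seller-price terms) shifts: Qd = 508 − 4(P + 6).
Solving gives Q = 364 with buyers paying 36 and producers receiving 30 (the 6 wedge).
Quantity falls by |ΔQ| = |372 − 364| = 8.
DWL = ½ · t · |ΔQ| = ½ · 6 · 8 = 24.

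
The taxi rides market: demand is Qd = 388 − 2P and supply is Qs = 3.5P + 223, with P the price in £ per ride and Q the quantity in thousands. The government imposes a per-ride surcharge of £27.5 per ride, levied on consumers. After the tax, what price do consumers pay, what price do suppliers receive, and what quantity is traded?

Before the tax: set 388 − 2P = 3.5P + 223 → P* = £30, Q* = 328.
With the tax collected from consumers, demand (in seller-price terms) shifts: Qd = 388 − 2(P + 27.5).
New equilibrium: consumers pay £47.5, suppliers receive £20, Q = 293. (Wedge: Pb − Ps = 27.5.)
The less price-elastic side of the market bears the larger share of a per-unit tax.

Consumers pay £47.5; suppliers receive £20; quantity = 293.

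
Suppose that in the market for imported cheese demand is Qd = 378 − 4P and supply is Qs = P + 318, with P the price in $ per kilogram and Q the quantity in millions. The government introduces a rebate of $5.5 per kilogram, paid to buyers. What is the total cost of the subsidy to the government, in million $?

Before the subsidy: set 378 − 4P = P + 318 → P* = $12, Q* = 330.
With a per-unit subsidy paid to buyers, each effectively pays P − 5.5, so demand becomes Qd = 378 − 4(P − 5.5).
New equilibrium: buyers pay $10.9, producers receive $16.4, Q = 334.4. (Wedge: Pb − Ps = −5.5.)
Outlay = t · Q = 5.5 · 334.4 = $1839.2.

Government outlay = $1839.2 million.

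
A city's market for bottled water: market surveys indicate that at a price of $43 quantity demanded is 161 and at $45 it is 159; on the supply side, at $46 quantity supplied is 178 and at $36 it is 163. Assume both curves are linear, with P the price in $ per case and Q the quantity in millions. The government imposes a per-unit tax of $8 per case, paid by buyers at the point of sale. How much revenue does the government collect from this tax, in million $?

Tax revenue = $1289.6 million.

Demand slope: (159 − 161)/(45 − 43) = -1, so Qd = 204 − P.
Supply slope: (163 − 178)/(36 − 46) = 1.5, so Qs = 1.5P + 109.
Without the tax, 204 − P = 1.5P + 109 gives 2.5P = 95, so P* = $38 and Q* = 166.
With the tax collected from buyers, demand (in seller-price terms) shifts: Qd = 204 − (P + 8).
Solving gives Q = 161.2 with buyers paying $42.8 and sellers receiving $34.8 (the $8 wedge).
Revenue = t · Q = 8 · 161.2 = $1289.6.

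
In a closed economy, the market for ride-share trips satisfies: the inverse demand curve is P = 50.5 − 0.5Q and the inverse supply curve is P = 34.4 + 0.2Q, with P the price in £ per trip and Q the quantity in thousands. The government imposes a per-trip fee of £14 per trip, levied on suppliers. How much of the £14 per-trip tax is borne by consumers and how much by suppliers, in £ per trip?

Consumers bear £10 per trip; suppliers bear £4 per trip.

Inverting to Q(P) form: Qd = 101 − 2P; Qs = 5P − 172.
Without the tax, 101 − 2P = 5P − 172 gives 7P = 273, so P* = £39 and Q* = 23.
With the tax collected from suppliers, supply shifts: Qs = 5(P − 14) − 172.
New equilibrium: consumers pay £49, suppliers receive £35, Q = 3. (Wedge: Pb − Ps = 14.)
Burden on consumers: £10; on suppliers: £4. (They sum to £14.)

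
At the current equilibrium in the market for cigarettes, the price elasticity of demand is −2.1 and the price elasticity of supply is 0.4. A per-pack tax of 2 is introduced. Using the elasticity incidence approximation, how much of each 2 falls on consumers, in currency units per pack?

Consumers bear ≈ 0.32 per pack.

Incidence ratio: consumers' share ≈ εs / (εs + |εd|) = 0.4 / (0.4 + 2.1) = 0.16.
So consumers bear ≈ 0.16 × 2 = 0.32; suppliers bear 1.68.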